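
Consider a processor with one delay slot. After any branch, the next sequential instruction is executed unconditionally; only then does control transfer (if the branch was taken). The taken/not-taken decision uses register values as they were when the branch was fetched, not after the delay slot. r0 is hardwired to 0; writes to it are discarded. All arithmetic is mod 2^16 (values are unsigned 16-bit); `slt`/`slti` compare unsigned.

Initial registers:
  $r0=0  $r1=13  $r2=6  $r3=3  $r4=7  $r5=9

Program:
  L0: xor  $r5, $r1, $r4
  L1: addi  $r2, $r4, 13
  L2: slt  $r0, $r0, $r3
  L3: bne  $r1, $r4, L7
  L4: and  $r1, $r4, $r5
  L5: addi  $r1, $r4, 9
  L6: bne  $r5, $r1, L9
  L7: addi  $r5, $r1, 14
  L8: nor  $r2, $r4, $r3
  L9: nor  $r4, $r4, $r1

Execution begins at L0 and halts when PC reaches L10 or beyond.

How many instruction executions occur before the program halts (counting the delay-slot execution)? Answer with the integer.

8

  step pc=0: xor  $r5, $r1, $r4  regs=(0,13,6,3,7,10)
  step pc=1: addi  $r2, $r4, 13  regs=(0,13,20,3,7,10)
  step pc=2: slt  $r0, $r0, $r3  regs=(0,13,20,3,7,10)
  step pc=3: bne  $r1, $r4, L7  cond=T  regs=(0,13,20,3,7,10)
  step pc=4: and  $r1, $r4, $r5  regs=(0,2,20,3,7,10)
  step pc=7: addi  $r5, $r1, 14  regs=(0,2,20,3,7,16)
  step pc=8: nor  $r2, $r4, $r3  regs=(0,2,65528,3,7,16)
  step pc=9: nor  $r4, $r4, $r1  regs=(0,2,65528,3,65528,16)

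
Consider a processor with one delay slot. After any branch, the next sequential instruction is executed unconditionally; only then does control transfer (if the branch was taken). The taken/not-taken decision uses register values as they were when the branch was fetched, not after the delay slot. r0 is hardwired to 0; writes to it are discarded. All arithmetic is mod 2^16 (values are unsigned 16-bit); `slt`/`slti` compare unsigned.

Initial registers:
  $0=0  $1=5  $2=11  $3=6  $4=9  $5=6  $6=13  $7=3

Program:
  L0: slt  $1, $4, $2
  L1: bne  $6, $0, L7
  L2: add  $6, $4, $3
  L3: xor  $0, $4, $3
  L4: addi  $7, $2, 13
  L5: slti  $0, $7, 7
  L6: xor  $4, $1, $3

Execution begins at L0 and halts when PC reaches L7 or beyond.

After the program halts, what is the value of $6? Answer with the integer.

  step pc=0: slt  $1, $4, $2  regs=(0,1,11,6,9,6,13,3)
  step pc=1: bne  $6, $0, L7  cond=T  regs=(0,1,11,6,9,6,13,3)
  step pc=2: add  $6, $4, $3  regs=(0,1,11,6,9,6,15,3)

15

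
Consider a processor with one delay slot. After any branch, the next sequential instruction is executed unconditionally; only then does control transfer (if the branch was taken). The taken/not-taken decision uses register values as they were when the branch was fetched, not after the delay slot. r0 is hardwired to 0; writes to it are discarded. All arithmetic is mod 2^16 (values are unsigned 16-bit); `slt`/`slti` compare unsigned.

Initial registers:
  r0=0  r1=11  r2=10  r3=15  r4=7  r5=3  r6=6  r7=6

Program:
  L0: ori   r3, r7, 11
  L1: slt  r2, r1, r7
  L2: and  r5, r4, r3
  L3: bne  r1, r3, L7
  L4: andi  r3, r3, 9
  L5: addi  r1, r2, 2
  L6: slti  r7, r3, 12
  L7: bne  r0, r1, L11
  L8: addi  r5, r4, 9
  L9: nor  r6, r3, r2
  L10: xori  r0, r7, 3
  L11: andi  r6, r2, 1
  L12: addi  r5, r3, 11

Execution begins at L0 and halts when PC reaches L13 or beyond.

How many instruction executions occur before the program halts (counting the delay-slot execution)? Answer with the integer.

9

#0 ori   r3, r7, 11 ; 0/11/10/15/7/3/6/6
#1 slt  r2, r1, r7 ; 0/11/0/15/7/3/6/6
#2 and  r5, r4, r3 ; 0/11/0/15/7/7/6/6
#3 bne  r1, r3, L7 ; 0/11/0/15/7/7/6/6 ; →target
#4 andi  r3, r3, 9 ; 0/11/0/9/7/7/6/6
#7 bne  r0, r1, L11 ; 0/11/0/9/7/7/6/6 ; →target
#8 addi  r5, r4, 9 ; 0/11/0/9/7/16/6/6
#11 andi  r6, r2, 1 ; 0/11/0/9/7/16/0/6
#12 addi  r5, r3, 11 ; 0/11/0/9/7/20/0/6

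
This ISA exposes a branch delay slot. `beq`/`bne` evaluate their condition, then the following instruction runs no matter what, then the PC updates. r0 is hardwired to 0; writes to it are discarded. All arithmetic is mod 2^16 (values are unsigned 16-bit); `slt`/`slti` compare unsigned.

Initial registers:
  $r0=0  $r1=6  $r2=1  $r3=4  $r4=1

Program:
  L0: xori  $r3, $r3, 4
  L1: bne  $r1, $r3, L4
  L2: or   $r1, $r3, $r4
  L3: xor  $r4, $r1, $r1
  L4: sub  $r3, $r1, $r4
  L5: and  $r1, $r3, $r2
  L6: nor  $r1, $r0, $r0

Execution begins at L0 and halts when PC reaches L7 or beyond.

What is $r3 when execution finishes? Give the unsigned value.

#0 xori  $r3, $r3, 4 ; 0/6/1/0/1
#1 bne  $r1, $r3, L4 ; 0/6/1/0/1 ; →target
#2 or   $r1, $r3, $r4 ; 0/1/1/0/1
#4 sub  $r3, $r1, $r4 ; 0/1/1/0/1
#5 and  $r1, $r3, $r2 ; 0/0/1/0/1
#6 nor  $r1, $r0, $r0 ; 0/65535/1/0/1

0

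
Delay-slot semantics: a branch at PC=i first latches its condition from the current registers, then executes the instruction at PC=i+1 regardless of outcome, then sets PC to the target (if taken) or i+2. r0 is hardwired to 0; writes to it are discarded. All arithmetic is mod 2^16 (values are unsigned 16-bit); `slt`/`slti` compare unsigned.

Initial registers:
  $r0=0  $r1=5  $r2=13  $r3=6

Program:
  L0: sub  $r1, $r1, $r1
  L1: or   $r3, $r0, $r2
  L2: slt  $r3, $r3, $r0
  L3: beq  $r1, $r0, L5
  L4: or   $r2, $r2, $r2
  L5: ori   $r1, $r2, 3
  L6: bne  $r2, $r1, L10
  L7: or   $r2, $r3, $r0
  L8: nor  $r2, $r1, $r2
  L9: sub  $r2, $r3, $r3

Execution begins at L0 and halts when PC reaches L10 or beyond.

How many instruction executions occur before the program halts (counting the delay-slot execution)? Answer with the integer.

8

  step pc=0: sub  $r1, $r1, $r1  regs=(0,0,13,6)
  step pc=1: or   $r3, $r0, $r2  regs=(0,0,13,13)
  step pc=2: slt  $r3, $r3, $r0  regs=(0,0,13,0)
  step pc=3: beq  $r1, $r0, L5  cond=T  regs=(0,0,13,0)
  step pc=4: or   $r2, $r2, $r2  regs=(0,0,13,0)
  step pc=5: ori   $r1, $r2, 3  regs=(0,15,13,0)
  step pc=6: bne  $r2, $r1, L10  cond=T  regs=(0,15,13,0)
  step pc=7: or   $r2, $r3, $r0  regs=(0,15,0,0)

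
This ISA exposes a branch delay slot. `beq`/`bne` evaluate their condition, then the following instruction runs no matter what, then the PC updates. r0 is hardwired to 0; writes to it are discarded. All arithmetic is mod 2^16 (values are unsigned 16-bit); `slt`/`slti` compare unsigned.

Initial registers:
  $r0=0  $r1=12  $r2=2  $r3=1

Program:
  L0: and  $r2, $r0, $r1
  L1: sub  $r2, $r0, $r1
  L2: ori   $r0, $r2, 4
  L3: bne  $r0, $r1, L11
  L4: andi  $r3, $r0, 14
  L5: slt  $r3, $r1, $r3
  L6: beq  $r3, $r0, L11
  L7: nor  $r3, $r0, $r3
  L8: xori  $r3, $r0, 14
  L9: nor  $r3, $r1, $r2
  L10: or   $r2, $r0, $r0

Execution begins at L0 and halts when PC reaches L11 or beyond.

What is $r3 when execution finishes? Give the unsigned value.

0

  step pc=0: and  $r2, $r0, $r1  regs=(0,12,0,1)
  step pc=1: sub  $r2, $r0, $r1  regs=(0,12,65524,1)
  step pc=2: ori   $r0, $r2, 4  regs=(0,12,65524,1)
  step pc=3: bne  $r0, $r1, L11  cond=T  regs=(0,12,65524,1)
  step pc=4: andi  $r3, $r0, 14  regs=(0,12,65524,0)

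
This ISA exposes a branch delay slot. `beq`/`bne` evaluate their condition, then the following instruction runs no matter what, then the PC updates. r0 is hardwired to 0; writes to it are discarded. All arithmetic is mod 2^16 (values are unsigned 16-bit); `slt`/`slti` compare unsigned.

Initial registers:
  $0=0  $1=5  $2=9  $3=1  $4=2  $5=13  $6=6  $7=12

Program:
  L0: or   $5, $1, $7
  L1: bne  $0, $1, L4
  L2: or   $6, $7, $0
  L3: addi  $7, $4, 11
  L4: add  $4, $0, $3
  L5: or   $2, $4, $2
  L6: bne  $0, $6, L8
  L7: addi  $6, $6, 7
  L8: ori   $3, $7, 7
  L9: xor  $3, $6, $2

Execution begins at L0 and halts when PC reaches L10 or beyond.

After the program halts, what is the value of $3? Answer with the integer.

26

PC=0  or   $5, $1, $7        | $0=0 $1=5 $2=9 $3=1 $4=2 $5=13 $6=6 $7=12
PC=1  bne  $0, $1, L4        | $0=0 $1=5 $2=9 $3=1 $4=2 $5=13 $6=6 $7=12  [TAKEN]
PC=2  or   $6, $7, $0        | $0=0 $1=5 $2=9 $3=1 $4=2 $5=13 $6=12 $7=12
PC=4  add  $4, $0, $3        | $0=0 $1=5 $2=9 $3=1 $4=1 $5=13 $6=12 $7=12
PC=5  or   $2, $4, $2        | $0=0 $1=5 $2=9 $3=1 $4=1 $5=13 $6=12 $7=12
PC=6  bne  $0, $6, L8        | $0=0 $1=5 $2=9 $3=1 $4=1 $5=13 $6=12 $7=12  [TAKEN]
PC=7  addi  $6, $6, 7        | $0=0 $1=5 $2=9 $3=1 $4=1 $5=13 $6=19 $7=12
PC=8  ori   $3, $7, 7        | $0=0 $1=5 $2=9 $3=15 $4=1 $5=13 $6=19 $7=12
PC=9  xor  $3, $6, $2        | $0=0 $1=5 $2=9 $3=26 $4=1 $5=13 $6=19 $7=12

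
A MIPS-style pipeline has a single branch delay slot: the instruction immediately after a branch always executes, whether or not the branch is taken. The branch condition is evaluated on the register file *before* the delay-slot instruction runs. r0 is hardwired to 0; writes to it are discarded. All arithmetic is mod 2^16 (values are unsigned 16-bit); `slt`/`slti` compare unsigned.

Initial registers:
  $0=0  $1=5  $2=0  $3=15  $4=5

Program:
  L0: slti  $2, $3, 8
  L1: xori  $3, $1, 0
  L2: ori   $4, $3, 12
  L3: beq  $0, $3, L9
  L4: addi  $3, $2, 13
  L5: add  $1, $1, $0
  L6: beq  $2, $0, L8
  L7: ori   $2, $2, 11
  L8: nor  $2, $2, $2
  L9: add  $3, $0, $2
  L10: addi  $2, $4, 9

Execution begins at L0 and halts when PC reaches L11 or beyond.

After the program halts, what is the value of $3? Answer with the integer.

65524

  step pc=0: slti  $2, $3, 8  regs=(0,5,0,15,5)
  step pc=1: xori  $3, $1, 0  regs=(0,5,0,5,5)
  step pc=2: ori   $4, $3, 12  regs=(0,5,0,5,13)
  step pc=3: beq  $0, $3, L9  cond=F  regs=(0,5,0,5,13)
  step pc=4: addi  $3, $2, 13  regs=(0,5,0,13,13)
  step pc=5: add  $1, $1, $0  regs=(0,5,0,13,13)
  step pc=6: beq  $2, $0, L8  cond=T  regs=(0,5,0,13,13)
  step pc=7: ori   $2, $2, 11  regs=(0,5,11,13,13)
  step pc=8: nor  $2, $2, $2  regs=(0,5,65524,13,13)
  step pc=9: add  $3, $0, $2  regs=(0,5,65524,65524,13)
  step pc=10: addi  $2, $4, 9  regs=(0,5,22,65524,13)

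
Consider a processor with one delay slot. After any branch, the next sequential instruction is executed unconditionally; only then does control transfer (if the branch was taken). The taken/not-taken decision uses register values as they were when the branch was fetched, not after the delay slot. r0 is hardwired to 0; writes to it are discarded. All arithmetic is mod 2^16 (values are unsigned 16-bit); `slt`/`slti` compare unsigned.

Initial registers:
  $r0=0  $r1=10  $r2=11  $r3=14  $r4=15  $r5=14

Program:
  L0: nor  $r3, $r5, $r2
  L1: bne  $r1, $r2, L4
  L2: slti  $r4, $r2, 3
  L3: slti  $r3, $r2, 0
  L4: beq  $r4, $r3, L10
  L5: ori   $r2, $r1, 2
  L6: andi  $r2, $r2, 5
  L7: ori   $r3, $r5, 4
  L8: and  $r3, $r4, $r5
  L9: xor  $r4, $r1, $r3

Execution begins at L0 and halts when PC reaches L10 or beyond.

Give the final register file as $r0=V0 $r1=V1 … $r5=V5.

$r0=0 $r1=10 $r2=0 $r3=0 $r4=10 $r5=14

PC=0  nor  $r3, $r5, $r2     | $r0=0 $r1=10 $r2=11 $r3=65520 $r4=15 $r5=14
PC=1  bne  $r1, $r2, L4      | $r0=0 $r1=10 $r2=11 $r3=65520 $r4=15 $r5=14  [TAKEN]
PC=2  slti  $r4, $r2, 3      | $r0=0 $r1=10 $r2=11 $r3=65520 $r4=0 $r5=14
PC=4  beq  $r4, $r3, L10     | $r0=0 $r1=10 $r2=11 $r3=65520 $r4=0 $r5=14  [not taken]
PC=5  ori   $r2, $r1, 2      | $r0=0 $r1=10 $r2=10 $r3=65520 $r4=0 $r5=14
PC=6  andi  $r2, $r2, 5      | $r0=0 $r1=10 $r2=0 $r3=65520 $r4=0 $r5=14
PC=7  ori   $r3, $r5, 4      | $r0=0 $r1=10 $r2=0 $r3=14 $r4=0 $r5=14
PC=8  and  $r3, $r4, $r5     | $r0=0 $r1=10 $r2=0 $r3=0 $r4=0 $r5=14
PC=9  xor  $r4, $r1, $r3     | $r0=0 $r1=10 $r2=0 $r3=0 $r4=10 $r5=14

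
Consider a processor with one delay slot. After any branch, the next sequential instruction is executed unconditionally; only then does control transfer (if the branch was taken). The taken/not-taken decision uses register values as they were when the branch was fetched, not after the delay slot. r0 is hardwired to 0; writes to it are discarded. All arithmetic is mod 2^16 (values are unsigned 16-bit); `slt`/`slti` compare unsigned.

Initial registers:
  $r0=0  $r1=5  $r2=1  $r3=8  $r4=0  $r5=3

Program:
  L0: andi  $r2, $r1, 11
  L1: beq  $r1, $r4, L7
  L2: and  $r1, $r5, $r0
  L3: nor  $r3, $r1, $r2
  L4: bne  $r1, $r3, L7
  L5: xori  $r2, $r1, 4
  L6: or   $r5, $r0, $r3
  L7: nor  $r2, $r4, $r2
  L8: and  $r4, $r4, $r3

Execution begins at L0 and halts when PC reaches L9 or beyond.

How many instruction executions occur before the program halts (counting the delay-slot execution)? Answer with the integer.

8

[0] andi  $r2, $r1, 11  →  {$r0:0, $r1:5, $r2:1, $r3:8, $r4:0, $r5:3}
[1] beq  $r1, $r4, L7  →  {$r0:0, $r1:5, $r2:1, $r3:8, $r4:0, $r5:3}  ⟨branch fallthrough⟩
[2] and  $r1, $r5, $r0  →  {$r0:0, $r1:0, $r2:1, $r3:8, $r4:0, $r5:3}
[3] nor  $r3, $r1, $r2  →  {$r0:0, $r1:0, $r2:1, $r3:65534, $r4:0, $r5:3}
[4] bne  $r1, $r3, L7  →  {$r0:0, $r1:0, $r2:1, $r3:65534, $r4:0, $r5:3}  ⟨branch taken⟩
[5] xori  $r2, $r1, 4  →  {$r0:0, $r1:0, $r2:4, $r3:65534, $r4:0, $r5:3}
[7] nor  $r2, $r4, $r2  →  {$r0:0, $r1:0, $r2:65531, $r3:65534, $r4:0, $r5:3}
[8] and  $r4, $r4, $r3  →  {$r0:0, $r1:0, $r2:65531, $r3:65534, $r4:0, $r5:3}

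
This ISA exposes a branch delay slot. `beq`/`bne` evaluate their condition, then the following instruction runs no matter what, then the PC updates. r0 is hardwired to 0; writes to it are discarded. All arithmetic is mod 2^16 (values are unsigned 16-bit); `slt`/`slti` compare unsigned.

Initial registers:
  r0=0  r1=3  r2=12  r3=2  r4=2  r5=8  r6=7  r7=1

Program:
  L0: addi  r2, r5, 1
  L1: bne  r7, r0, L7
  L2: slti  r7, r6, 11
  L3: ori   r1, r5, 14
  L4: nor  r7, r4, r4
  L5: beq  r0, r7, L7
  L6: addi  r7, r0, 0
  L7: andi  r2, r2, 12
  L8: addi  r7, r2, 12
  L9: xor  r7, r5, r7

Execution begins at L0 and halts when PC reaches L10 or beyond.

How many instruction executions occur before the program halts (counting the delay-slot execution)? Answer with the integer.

#0 addi  r2, r5, 1 ; 0/3/9/2/2/8/7/1
#1 bne  r7, r0, L7 ; 0/3/9/2/2/8/7/1 ; →target
#2 slti  r7, r6, 11 ; 0/3/9/2/2/8/7/1
#7 andi  r2, r2, 12 ; 0/3/8/2/2/8/7/1
#8 addi  r7, r2, 12 ; 0/3/8/2/2/8/7/20
#9 xor  r7, r5, r7 ; 0/3/8/2/2/8/7/28

6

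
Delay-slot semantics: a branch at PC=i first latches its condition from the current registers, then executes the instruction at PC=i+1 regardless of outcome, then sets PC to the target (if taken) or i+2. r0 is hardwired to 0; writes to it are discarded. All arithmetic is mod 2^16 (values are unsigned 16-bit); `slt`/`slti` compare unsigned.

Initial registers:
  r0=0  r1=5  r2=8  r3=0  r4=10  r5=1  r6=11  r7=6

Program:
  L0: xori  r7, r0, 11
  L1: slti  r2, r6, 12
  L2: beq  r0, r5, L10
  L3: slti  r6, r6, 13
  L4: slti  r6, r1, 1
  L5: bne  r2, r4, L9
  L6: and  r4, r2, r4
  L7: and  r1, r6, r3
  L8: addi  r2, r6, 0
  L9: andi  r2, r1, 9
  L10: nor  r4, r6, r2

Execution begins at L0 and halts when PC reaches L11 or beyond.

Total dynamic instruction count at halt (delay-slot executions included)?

[0] xori  r7, r0, 11  →  {r0:0, r1:5, r2:8, r3:0, r4:10, r5:1, r6:11, r7:11}
[1] slti  r2, r6, 12  →  {r0:0, r1:5, r2:1, r3:0, r4:10, r5:1, r6:11, r7:11}
[2] beq  r0, r5, L10  →  {r0:0, r1:5, r2:1, r3:0, r4:10, r5:1, r6:11, r7:11}  ⟨branch fallthrough⟩
[3] slti  r6, r6, 13  →  {r0:0, r1:5, r2:1, r3:0, r4:10, r5:1, r6:1, r7:11}
[4] slti  r6, r1, 1  →  {r0:0, r1:5, r2:1, r3:0, r4:10, r5:1, r6:0, r7:11}
[5] bne  r2, r4, L9  →  {r0:0, r1:5, r2:1, r3:0, r4:10, r5:1, r6:0, r7:11}  ⟨branch taken⟩
[6] and  r4, r2, r4  →  {r0:0, r1:5, r2:1, r3:0, r4:0, r5:1, r6:0, r7:11}
[9] andi  r2, r1, 9  →  {r0:0, r1:5, r2:1, r3:0, r4:0, r5:1, r6:0, r7:11}
[10] nor  r4, r6, r2  →  {r0:0, r1:5, r2:1, r3:0, r4:65534, r5:1, r6:0, r7:11}

9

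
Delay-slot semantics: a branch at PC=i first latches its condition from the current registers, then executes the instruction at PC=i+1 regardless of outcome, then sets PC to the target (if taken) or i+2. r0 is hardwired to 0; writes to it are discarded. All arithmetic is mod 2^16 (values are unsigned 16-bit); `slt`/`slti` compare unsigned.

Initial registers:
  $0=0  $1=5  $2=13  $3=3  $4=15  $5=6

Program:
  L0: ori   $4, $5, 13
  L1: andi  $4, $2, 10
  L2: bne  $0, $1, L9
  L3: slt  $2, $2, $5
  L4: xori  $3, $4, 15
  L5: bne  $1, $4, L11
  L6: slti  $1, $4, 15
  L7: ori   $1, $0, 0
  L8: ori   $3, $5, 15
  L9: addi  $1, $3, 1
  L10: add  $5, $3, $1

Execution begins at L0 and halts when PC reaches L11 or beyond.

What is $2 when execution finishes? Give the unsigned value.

  step pc=0: ori   $4, $5, 13  regs=(0,5,13,3,15,6)
  step pc=1: andi  $4, $2, 10  regs=(0,5,13,3,8,6)
  step pc=2: bne  $0, $1, L9  cond=T  regs=(0,5,13,3,8,6)
  step pc=3: slt  $2, $2, $5  regs=(0,5,0,3,8,6)
  step pc=9: addi  $1, $3, 1  regs=(0,4,0,3,8,6)
  step pc=10: add  $5, $3, $1  regs=(0,4,0,3,8,7)

0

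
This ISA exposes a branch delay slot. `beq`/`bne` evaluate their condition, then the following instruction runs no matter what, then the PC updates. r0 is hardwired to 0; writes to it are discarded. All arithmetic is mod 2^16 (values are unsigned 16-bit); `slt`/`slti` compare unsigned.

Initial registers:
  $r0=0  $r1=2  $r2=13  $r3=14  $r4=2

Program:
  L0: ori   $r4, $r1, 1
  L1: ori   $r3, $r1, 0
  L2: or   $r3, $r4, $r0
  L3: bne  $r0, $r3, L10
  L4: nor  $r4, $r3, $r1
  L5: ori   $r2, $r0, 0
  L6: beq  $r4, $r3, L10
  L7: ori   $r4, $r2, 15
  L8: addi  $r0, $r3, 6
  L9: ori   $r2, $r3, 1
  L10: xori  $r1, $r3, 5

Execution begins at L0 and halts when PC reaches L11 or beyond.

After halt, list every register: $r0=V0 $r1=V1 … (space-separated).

PC=0  ori   $r4, $r1, 1      | $r0=0 $r1=2 $r2=13 $r3=14 $r4=3
PC=1  ori   $r3, $r1, 0      | $r0=0 $r1=2 $r2=13 $r3=2 $r4=3
PC=2  or   $r3, $r4, $r0     | $r0=0 $r1=2 $r2=13 $r3=3 $r4=3
PC=3  bne  $r0, $r3, L10     | $r0=0 $r1=2 $r2=13 $r3=3 $r4=3  [TAKEN]
PC=4  nor  $r4, $r3, $r1     | $r0=0 $r1=2 $r2=13 $r3=3 $r4=65532
PC=10 xori  $r1, $r3, 5      | $r0=0 $r1=6 $r2=13 $r3=3 $r4=65532

$r0=0 $r1=6 $r2=13 $r3=3 $r4=65532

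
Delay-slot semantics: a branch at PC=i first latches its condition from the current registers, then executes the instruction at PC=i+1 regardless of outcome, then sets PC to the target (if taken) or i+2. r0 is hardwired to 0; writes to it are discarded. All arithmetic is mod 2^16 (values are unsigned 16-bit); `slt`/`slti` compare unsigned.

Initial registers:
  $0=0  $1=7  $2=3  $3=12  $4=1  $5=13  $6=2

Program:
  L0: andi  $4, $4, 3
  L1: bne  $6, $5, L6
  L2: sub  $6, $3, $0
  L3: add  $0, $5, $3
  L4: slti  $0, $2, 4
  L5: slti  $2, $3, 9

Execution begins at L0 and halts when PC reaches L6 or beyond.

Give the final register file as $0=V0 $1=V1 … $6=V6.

$0=0 $1=7 $2=3 $3=12 $4=1 $5=13 $6=12

[0] andi  $4, $4, 3  →  {$0:0, $1:7, $2:3, $3:12, $4:1, $5:13, $6:2}
[1] bne  $6, $5, L6  →  {$0:0, $1:7, $2:3, $3:12, $4:1, $5:13, $6:2}  ⟨branch taken⟩
[2] sub  $6, $3, $0  →  {$0:0, $1:7, $2:3, $3:12, $4:1, $5:13, $6:12}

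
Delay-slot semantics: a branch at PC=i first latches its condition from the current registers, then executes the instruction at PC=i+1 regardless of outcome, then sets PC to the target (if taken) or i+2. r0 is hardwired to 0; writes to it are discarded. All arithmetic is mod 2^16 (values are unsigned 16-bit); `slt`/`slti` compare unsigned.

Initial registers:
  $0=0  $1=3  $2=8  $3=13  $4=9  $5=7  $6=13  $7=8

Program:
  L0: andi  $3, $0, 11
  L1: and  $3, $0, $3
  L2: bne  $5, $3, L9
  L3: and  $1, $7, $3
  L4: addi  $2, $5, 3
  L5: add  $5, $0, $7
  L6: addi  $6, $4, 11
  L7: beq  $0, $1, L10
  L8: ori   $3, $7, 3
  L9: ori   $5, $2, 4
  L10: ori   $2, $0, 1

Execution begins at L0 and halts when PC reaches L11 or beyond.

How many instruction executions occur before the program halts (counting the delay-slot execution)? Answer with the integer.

[0] andi  $3, $0, 11  →  {$0:0, $1:3, $2:8, $3:0, $4:9, $5:7, $6:13, $7:8}
[1] and  $3, $0, $3  →  {$0:0, $1:3, $2:8, $3:0, $4:9, $5:7, $6:13, $7:8}
[2] bne  $5, $3, L9  →  {$0:0, $1:3, $2:8, $3:0, $4:9, $5:7, $6:13, $7:8}  ⟨branch taken⟩
[3] and  $1, $7, $3  →  {$0:0, $1:0, $2:8, $3:0, $4:9, $5:7, $6:13, $7:8}
[9] ori   $5, $2, 4  →  {$0:0, $1:0, $2:8, $3:0, $4:9, $5:12, $6:13, $7:8}
[10] ori   $2, $0, 1  →  {$0:0, $1:0, $2:1, $3:0, $4:9, $5:12, $6:13, $7:8}

6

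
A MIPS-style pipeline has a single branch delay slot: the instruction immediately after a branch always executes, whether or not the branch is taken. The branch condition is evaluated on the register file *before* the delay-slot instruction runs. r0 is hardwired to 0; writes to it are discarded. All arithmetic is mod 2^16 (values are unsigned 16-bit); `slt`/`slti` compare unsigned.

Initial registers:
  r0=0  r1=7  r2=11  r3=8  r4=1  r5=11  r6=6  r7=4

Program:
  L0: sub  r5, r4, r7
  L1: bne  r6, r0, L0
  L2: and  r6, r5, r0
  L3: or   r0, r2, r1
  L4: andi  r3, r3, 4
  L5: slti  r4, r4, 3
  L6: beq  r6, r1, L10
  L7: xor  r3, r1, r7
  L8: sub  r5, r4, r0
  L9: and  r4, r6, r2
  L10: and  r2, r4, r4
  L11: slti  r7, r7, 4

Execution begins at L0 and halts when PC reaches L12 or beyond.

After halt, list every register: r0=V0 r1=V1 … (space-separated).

r0=0 r1=7 r2=0 r3=3 r4=0 r5=1 r6=0 r7=0

[0] sub  r5, r4, r7  →  {r0:0, r1:7, r2:11, r3:8, r4:1, r5:65533, r6:6, r7:4}
[1] bne  r6, r0, L0  →  {r0:0, r1:7, r2:11, r3:8, r4:1, r5:65533, r6:6, r7:4}  ⟨branch taken⟩
[2] and  r6, r5, r0  →  {r0:0, r1:7, r2:11, r3:8, r4:1, r5:65533, r6:0, r7:4}
[0] sub  r5, r4, r7  →  {r0:0, r1:7, r2:11, r3:8, r4:1, r5:65533, r6:0, r7:4}
[1] bne  r6, r0, L0  →  {r0:0, r1:7, r2:11, r3:8, r4:1, r5:65533, r6:0, r7:4}  ⟨branch fallthrough⟩
[2] and  r6, r5, r0  →  {r0:0, r1:7, r2:11, r3:8, r4:1, r5:65533, r6:0, r7:4}
[3] or   r0, r2, r1  →  {r0:0, r1:7, r2:11, r3:8, r4:1, r5:65533, r6:0, r7:4}
[4] andi  r3, r3, 4  →  {r0:0, r1:7, r2:11, r3:0, r4:1, r5:65533, r6:0, r7:4}
[5] slti  r4, r4, 3  →  {r0:0, r1:7, r2:11, r3:0, r4:1, r5:65533, r6:0, r7:4}
[6] beq  r6, r1, L10  →  {r0:0, r1:7, r2:11, r3:0, r4:1, r5:65533, r6:0, r7:4}  ⟨branch fallthrough⟩
[7] xor  r3, r1, r7  →  {r0:0, r1:7, r2:11, r3:3, r4:1, r5:65533, r6:0, r7:4}
[8] sub  r5, r4, r0  →  {r0:0, r1:7, r2:11, r3:3, r4:1, r5:1, r6:0, r7:4}
[9] and  r4, r6, r2  →  {r0:0, r1:7, r2:11, r3:3, r4:0, r5:1, r6:0, r7:4}
[10] and  r2, r4, r4  →  {r0:0, r1:7, r2:0, r3:3, r4:0, r5:1, r6:0, r7:4}
[11] slti  r7, r7, 4  →  {r0:0, r1:7, r2:0, r3:3, r4:0, r5:1, r6:0, r7:0}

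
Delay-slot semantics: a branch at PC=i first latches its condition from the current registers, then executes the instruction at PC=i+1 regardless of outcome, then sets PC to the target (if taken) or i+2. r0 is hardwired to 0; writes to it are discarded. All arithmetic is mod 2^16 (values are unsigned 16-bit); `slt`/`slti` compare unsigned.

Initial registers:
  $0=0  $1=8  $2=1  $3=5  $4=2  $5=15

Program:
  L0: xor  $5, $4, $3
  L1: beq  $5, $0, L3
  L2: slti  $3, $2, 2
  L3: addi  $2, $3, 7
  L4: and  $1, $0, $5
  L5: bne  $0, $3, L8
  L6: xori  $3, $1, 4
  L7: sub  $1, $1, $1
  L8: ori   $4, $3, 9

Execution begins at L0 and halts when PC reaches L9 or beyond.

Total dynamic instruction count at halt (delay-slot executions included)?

  step pc=0: xor  $5, $4, $3  regs=(0,8,1,5,2,7)
  step pc=1: beq  $5, $0, L3  cond=F  regs=(0,8,1,5,2,7)
  step pc=2: slti  $3, $2, 2  regs=(0,8,1,1,2,7)
  step pc=3: addi  $2, $3, 7  regs=(0,8,8,1,2,7)
  step pc=4: and  $1, $0, $5  regs=(0,0,8,1,2,7)
  step pc=5: bne  $0, $3, L8  cond=T  regs=(0,0,8,1,2,7)
  step pc=6: xori  $3, $1, 4  regs=(0,0,8,4,2,7)
  step pc=8: ori   $4, $3, 9  regs=(0,0,8,4,13,7)

8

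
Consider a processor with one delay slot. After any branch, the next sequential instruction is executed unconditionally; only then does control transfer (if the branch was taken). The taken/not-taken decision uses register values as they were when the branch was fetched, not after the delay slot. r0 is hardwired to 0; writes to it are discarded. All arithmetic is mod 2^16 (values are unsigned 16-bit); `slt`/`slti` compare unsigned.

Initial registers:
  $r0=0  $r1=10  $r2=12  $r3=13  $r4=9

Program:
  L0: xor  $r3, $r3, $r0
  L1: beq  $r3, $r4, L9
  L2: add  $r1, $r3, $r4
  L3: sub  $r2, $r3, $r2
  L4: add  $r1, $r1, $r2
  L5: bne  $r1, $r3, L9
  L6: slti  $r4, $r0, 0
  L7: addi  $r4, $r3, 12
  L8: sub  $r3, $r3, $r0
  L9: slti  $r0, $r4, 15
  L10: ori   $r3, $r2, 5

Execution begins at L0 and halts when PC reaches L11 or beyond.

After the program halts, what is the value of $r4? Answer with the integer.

0

[0] xor  $r3, $r3, $r0  →  {$r0:0, $r1:10, $r2:12, $r3:13, $r4:9}
[1] beq  $r3, $r4, L9  →  {$r0:0, $r1:10, $r2:12, $r3:13, $r4:9}  ⟨branch fallthrough⟩
[2] add  $r1, $r3, $r4  →  {$r0:0, $r1:22, $r2:12, $r3:13, $r4:9}
[3] sub  $r2, $r3, $r2  →  {$r0:0, $r1:22, $r2:1, $r3:13, $r4:9}
[4] add  $r1, $r1, $r2  →  {$r0:0, $r1:23, $r2:1, $r3:13, $r4:9}
[5] bne  $r1, $r3, L9  →  {$r0:0, $r1:23, $r2:1, $r3:13, $r4:9}  ⟨branch taken⟩
[6] slti  $r4, $r0, 0  →  {$r0:0, $r1:23, $r2:1, $r3:13, $r4:0}
[9] slti  $r0, $r4, 15  →  {$r0:0, $r1:23, $r2:1, $r3:13, $r4:0}
[10] ori   $r3, $r2, 5  →  {$r0:0, $r1:23, $r2:1, $r3:5, $r4:0}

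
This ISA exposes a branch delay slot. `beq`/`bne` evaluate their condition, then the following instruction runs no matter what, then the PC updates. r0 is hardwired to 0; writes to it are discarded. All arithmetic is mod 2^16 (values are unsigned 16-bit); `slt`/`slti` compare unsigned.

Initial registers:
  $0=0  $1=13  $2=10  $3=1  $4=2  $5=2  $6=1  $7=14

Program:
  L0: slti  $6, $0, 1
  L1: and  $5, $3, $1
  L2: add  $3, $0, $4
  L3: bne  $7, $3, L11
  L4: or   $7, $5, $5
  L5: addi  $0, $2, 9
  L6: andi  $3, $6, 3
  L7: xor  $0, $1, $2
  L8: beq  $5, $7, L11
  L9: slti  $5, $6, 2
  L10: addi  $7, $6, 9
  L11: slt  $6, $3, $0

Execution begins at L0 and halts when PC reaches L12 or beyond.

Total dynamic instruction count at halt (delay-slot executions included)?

[0] slti  $6, $0, 1  →  {$0:0, $1:13, $2:10, $3:1, $4:2, $5:2, $6:1, $7:14}
[1] and  $5, $3, $1  →  {$0:0, $1:13, $2:10, $3:1, $4:2, $5:1, $6:1, $7:14}
[2] add  $3, $0, $4  →  {$0:0, $1:13, $2:10, $3:2, $4:2, $5:1, $6:1, $7:14}
[3] bne  $7, $3, L11  →  {$0:0, $1:13, $2:10, $3:2, $4:2, $5:1, $6:1, $7:14}  ⟨branch taken⟩
[4] or   $7, $5, $5  →  {$0:0, $1:13, $2:10, $3:2, $4:2, $5:1, $6:1, $7:1}
[11] slt  $6, $3, $0  →  {$0:0, $1:13, $2:10, $3:2, $4:2, $5:1, $6:0, $7:1}

6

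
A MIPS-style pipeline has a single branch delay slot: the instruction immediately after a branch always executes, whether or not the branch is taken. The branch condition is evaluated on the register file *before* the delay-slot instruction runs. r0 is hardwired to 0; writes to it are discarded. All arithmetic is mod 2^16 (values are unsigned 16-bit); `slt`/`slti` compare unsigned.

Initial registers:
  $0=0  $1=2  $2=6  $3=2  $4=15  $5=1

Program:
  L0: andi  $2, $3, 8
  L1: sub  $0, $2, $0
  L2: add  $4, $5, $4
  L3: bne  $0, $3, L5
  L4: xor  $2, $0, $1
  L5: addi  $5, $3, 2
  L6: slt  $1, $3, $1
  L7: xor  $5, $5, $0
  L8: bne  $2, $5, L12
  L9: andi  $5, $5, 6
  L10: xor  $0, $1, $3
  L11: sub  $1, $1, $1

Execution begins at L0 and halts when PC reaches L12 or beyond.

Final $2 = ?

PC=0  andi  $2, $3, 8        | $0=0 $1=2 $2=0 $3=2 $4=15 $5=1
PC=1  sub  $0, $2, $0        | $0=0 $1=2 $2=0 $3=2 $4=15 $5=1
PC=2  add  $4, $5, $4        | $0=0 $1=2 $2=0 $3=2 $4=16 $5=1
PC=3  bne  $0, $3, L5        | $0=0 $1=2 $2=0 $3=2 $4=16 $5=1  [TAKEN]
PC=4  xor  $2, $0, $1        | $0=0 $1=2 $2=2 $3=2 $4=16 $5=1
PC=5  addi  $5, $3, 2        | $0=0 $1=2 $2=2 $3=2 $4=16 $5=4
PC=6  slt  $1, $3, $1        | $0=0 $1=0 $2=2 $3=2 $4=16 $5=4
PC=7  xor  $5, $5, $0        | $0=0 $1=0 $2=2 $3=2 $4=16 $5=4
PC=8  bne  $2, $5, L12       | $0=0 $1=0 $2=2 $3=2 $4=16 $5=4  [TAKEN]
PC=9  andi  $5, $5, 6        | $0=0 $1=0 $2=2 $3=2 $4=16 $5=4

2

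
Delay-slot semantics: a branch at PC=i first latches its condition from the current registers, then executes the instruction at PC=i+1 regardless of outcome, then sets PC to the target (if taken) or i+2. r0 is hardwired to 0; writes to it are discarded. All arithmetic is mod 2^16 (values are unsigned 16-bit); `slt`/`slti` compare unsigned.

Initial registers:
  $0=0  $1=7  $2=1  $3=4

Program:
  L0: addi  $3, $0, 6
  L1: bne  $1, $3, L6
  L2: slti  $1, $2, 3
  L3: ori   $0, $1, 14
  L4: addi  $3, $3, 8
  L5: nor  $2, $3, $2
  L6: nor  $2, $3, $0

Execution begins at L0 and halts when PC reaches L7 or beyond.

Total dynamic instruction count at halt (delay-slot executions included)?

4

PC=0  addi  $3, $0, 6        | $0=0 $1=7 $2=1 $3=6
PC=1  bne  $1, $3, L6        | $0=0 $1=7 $2=1 $3=6  [TAKEN]
PC=2  slti  $1, $2, 3        | $0=0 $1=1 $2=1 $3=6
PC=6  nor  $2, $3, $0        | $0=0 $1=1 $2=65529 $3=6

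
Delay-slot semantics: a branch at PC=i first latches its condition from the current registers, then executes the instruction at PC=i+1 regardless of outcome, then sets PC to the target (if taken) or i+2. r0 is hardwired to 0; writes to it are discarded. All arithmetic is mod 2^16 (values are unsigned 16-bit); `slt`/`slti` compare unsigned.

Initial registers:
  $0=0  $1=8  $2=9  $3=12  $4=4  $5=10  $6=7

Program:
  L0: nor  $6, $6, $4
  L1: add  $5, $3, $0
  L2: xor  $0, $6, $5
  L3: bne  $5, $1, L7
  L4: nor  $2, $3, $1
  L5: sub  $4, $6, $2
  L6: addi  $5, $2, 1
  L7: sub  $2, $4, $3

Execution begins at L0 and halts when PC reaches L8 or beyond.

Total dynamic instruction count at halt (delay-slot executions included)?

#0 nor  $6, $6, $4 ; 0/8/9/12/4/10/65528
#1 add  $5, $3, $0 ; 0/8/9/12/4/12/65528
#2 xor  $0, $6, $5 ; 0/8/9/12/4/12/65528
#3 bne  $5, $1, L7 ; 0/8/9/12/4/12/65528 ; →target
#4 nor  $2, $3, $1 ; 0/8/65523/12/4/12/65528
#7 sub  $2, $4, $3 ; 0/8/65528/12/4/12/65528

6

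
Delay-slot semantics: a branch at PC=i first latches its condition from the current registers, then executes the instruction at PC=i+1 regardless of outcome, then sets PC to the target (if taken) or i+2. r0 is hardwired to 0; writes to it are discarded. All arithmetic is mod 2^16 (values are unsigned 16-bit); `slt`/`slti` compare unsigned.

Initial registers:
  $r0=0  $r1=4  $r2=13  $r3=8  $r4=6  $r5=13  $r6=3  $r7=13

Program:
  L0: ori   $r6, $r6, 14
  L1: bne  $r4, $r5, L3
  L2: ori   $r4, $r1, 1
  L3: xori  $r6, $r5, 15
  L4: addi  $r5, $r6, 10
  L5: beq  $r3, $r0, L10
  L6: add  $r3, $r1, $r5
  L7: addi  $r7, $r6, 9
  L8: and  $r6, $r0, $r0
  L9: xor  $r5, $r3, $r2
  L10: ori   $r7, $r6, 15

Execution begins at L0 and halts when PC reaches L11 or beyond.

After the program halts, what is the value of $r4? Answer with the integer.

5

#0 ori   $r6, $r6, 14 ; 0/4/13/8/6/13/15/13
#1 bne  $r4, $r5, L3 ; 0/4/13/8/6/13/15/13 ; →target
#2 ori   $r4, $r1, 1 ; 0/4/13/8/5/13/15/13
#3 xori  $r6, $r5, 15 ; 0/4/13/8/5/13/2/13
#4 addi  $r5, $r6, 10 ; 0/4/13/8/5/12/2/13
#5 beq  $r3, $r0, L10 ; 0/4/13/8/5/12/2/13 ; →fallthru
#6 add  $r3, $r1, $r5 ; 0/4/13/16/5/12/2/13
#7 addi  $r7, $r6, 9 ; 0/4/13/16/5/12/2/11
#8 and  $r6, $r0, $r0 ; 0/4/13/16/5/12/0/11
#9 xor  $r5, $r3, $r2 ; 0/4/13/16/5/29/0/11
#10 ori   $r7, $r6, 15 ; 0/4/13/16/5/29/0/15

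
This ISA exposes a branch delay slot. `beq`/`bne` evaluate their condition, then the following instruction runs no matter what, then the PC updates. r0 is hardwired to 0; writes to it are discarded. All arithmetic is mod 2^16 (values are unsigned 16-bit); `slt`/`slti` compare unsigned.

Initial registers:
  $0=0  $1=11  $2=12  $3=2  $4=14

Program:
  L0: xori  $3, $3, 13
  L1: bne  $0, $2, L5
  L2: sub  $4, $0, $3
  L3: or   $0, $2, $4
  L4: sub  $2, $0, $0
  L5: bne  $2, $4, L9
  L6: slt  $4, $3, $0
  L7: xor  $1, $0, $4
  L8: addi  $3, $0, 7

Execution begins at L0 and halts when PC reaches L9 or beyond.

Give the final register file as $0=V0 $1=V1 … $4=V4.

PC=0  xori  $3, $3, 13       | $0=0 $1=11 $2=12 $3=15 $4=14
PC=1  bne  $0, $2, L5        | $0=0 $1=11 $2=12 $3=15 $4=14  [TAKEN]
PC=2  sub  $4, $0, $3        | $0=0 $1=11 $2=12 $3=15 $4=65521
PC=5  bne  $2, $4, L9        | $0=0 $1=11 $2=12 $3=15 $4=65521  [TAKEN]
PC=6  slt  $4, $3, $0        | $0=0 $1=11 $2=12 $3=15 $4=0

$0=0 $1=11 $2=12 $3=15 $4=0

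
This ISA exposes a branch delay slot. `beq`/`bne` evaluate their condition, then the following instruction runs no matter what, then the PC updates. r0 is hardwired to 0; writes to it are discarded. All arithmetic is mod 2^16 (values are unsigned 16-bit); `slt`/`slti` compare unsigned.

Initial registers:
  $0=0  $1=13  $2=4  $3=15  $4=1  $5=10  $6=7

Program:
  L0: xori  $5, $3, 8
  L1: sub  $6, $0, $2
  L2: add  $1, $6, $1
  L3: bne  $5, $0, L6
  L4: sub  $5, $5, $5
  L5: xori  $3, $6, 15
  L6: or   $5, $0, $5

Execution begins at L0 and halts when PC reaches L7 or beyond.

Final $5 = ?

#0 xori  $5, $3, 8 ; 0/13/4/15/1/7/7
#1 sub  $6, $0, $2 ; 0/13/4/15/1/7/65532
#2 add  $1, $6, $1 ; 0/9/4/15/1/7/65532
#3 bne  $5, $0, L6 ; 0/9/4/15/1/7/65532 ; →target
#4 sub  $5, $5, $5 ; 0/9/4/15/1/0/65532
#6 or   $5, $0, $5 ; 0/9/4/15/1/0/65532

0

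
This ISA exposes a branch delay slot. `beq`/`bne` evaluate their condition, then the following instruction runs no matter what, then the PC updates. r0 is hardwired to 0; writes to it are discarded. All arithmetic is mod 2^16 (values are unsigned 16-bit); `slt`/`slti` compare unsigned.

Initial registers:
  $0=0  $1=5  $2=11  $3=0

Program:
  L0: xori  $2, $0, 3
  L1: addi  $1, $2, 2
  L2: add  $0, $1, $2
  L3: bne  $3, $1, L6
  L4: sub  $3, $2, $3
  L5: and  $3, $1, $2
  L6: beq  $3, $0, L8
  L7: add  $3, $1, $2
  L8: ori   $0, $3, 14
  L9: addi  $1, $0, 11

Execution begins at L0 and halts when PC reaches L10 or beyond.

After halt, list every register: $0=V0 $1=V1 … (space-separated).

$0=0 $1=11 $2=3 $3=8

[0] xori  $2, $0, 3  →  {$0:0, $1:5, $2:3, $3:0}
[1] addi  $1, $2, 2  →  {$0:0, $1:5, $2:3, $3:0}
[2] add  $0, $1, $2  →  {$0:0, $1:5, $2:3, $3:0}
[3] bne  $3, $1, L6  →  {$0:0, $1:5, $2:3, $3:0}  ⟨branch taken⟩
[4] sub  $3, $2, $3  →  {$0:0, $1:5, $2:3, $3:3}
[6] beq  $3, $0, L8  →  {$0:0, $1:5, $2:3, $3:3}  ⟨branch fallthrough⟩
[7] add  $3, $1, $2  →  {$0:0, $1:5, $2:3, $3:8}
[8] ori   $0, $3, 14  →  {$0:0, $1:5, $2:3, $3:8}
[9] addi  $1, $0, 11  →  {$0:0, $1:11, $2:3, $3:8}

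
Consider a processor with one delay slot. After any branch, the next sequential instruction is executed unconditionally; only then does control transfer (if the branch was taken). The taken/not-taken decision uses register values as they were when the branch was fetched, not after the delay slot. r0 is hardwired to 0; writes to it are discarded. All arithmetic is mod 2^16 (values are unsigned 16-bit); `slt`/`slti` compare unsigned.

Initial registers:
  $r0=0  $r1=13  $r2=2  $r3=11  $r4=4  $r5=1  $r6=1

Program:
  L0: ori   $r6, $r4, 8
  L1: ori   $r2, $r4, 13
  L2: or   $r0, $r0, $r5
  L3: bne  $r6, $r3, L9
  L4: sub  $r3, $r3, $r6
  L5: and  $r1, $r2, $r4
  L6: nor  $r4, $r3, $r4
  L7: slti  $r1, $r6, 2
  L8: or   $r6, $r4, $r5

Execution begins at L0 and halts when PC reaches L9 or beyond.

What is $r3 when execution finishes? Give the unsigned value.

65535

  step pc=0: ori   $r6, $r4, 8  regs=(0,13,2,11,4,1,12)
  step pc=1: ori   $r2, $r4, 13  regs=(0,13,13,11,4,1,12)
  step pc=2: or   $r0, $r0, $r5  regs=(0,13,13,11,4,1,12)
  step pc=3: bne  $r6, $r3, L9  cond=T  regs=(0,13,13,11,4,1,12)
  step pc=4: sub  $r3, $r3, $r6  regs=(0,13,13,65535,4,1,12)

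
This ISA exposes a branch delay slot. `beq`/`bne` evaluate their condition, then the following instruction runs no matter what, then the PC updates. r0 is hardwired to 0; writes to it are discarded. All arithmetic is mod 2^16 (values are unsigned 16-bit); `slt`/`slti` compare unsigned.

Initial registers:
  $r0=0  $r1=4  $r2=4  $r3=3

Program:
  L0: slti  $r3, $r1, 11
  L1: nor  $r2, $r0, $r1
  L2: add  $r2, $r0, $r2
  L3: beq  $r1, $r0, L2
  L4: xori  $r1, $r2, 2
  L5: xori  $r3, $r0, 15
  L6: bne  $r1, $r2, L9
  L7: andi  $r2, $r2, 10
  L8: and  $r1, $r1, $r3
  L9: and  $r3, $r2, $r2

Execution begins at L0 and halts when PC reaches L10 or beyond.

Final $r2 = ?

#0 slti  $r3, $r1, 11 ; 0/4/4/1
#1 nor  $r2, $r0, $r1 ; 0/4/65531/1
#2 add  $r2, $r0, $r2 ; 0/4/65531/1
#3 beq  $r1, $r0, L2 ; 0/4/65531/1 ; →fallthru
#4 xori  $r1, $r2, 2 ; 0/65529/65531/1
#5 xori  $r3, $r0, 15 ; 0/65529/65531/15
#6 bne  $r1, $r2, L9 ; 0/65529/65531/15 ; →target
#7 andi  $r2, $r2, 10 ; 0/65529/10/15
#9 and  $r3, $r2, $r2 ; 0/65529/10/10

10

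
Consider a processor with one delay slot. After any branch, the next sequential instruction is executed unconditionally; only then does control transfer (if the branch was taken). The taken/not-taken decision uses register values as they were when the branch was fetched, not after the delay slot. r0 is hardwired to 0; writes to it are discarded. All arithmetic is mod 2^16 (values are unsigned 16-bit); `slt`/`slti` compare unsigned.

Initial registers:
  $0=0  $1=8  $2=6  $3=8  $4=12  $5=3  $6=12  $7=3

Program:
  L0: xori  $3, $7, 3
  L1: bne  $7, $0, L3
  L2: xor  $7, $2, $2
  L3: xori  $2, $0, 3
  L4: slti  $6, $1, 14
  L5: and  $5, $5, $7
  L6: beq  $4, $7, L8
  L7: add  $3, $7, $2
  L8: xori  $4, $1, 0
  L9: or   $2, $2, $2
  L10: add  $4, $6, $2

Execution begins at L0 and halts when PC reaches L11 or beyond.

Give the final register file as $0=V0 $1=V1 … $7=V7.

PC=0  xori  $3, $7, 3        | $0=0 $1=8 $2=6 $3=0 $4=12 $5=3 $6=12 $7=3
PC=1  bne  $7, $0, L3        | $0=0 $1=8 $2=6 $3=0 $4=12 $5=3 $6=12 $7=3  [TAKEN]
PC=2  xor  $7, $2, $2        | $0=0 $1=8 $2=6 $3=0 $4=12 $5=3 $6=12 $7=0
PC=3  xori  $2, $0, 3        | $0=0 $1=8 $2=3 $3=0 $4=12 $5=3 $6=12 $7=0
PC=4  slti  $6, $1, 14       | $0=0 $1=8 $2=3 $3=0 $4=12 $5=3 $6=1 $7=0
PC=5  and  $5, $5, $7        | $0=0 $1=8 $2=3 $3=0 $4=12 $5=0 $6=1 $7=0
PC=6  beq  $4, $7, L8        | $0=0 $1=8 $2=3 $3=0 $4=12 $5=0 $6=1 $7=0  [not taken]
PC=7  add  $3, $7, $2        | $0=0 $1=8 $2=3 $3=3 $4=12 $5=0 $6=1 $7=0
PC=8  xori  $4, $1, 0        | $0=0 $1=8 $2=3 $3=3 $4=8 $5=0 $6=1 $7=0
PC=9  or   $2, $2, $2        | $0=0 $1=8 $2=3 $3=3 $4=8 $5=0 $6=1 $7=0
PC=10 add  $4, $6, $2        | $0=0 $1=8 $2=3 $3=3 $4=4 $5=0 $6=1 $7=0

$0=0 $1=8 $2=3 $3=3 $4=4 $5=0 $6=1 $7=0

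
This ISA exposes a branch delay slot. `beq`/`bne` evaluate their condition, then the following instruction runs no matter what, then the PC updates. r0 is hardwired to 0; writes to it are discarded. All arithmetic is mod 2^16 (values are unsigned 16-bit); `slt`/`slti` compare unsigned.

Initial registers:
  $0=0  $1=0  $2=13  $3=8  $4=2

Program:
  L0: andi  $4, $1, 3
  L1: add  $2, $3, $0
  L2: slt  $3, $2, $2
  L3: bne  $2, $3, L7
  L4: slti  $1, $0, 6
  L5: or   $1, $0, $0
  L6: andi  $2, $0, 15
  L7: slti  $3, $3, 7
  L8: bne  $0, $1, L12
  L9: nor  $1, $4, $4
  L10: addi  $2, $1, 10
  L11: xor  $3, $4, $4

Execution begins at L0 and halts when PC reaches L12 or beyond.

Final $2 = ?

  step pc=0: andi  $4, $1, 3  regs=(0,0,13,8,0)
  step pc=1: add  $2, $3, $0  regs=(0,0,8,8,0)
  step pc=2: slt  $3, $2, $2  regs=(0,0,8,0,0)
  step pc=3: bne  $2, $3, L7  cond=T  regs=(0,0,8,0,0)
  step pc=4: slti  $1, $0, 6  regs=(0,1,8,0,0)
  step pc=7: slti  $3, $3, 7  regs=(0,1,8,1,0)
  step pc=8: bne  $0, $1, L12  cond=T  regs=(0,1,8,1,0)
  step pc=9: nor  $1, $4, $4  regs=(0,65535,8,1,0)

8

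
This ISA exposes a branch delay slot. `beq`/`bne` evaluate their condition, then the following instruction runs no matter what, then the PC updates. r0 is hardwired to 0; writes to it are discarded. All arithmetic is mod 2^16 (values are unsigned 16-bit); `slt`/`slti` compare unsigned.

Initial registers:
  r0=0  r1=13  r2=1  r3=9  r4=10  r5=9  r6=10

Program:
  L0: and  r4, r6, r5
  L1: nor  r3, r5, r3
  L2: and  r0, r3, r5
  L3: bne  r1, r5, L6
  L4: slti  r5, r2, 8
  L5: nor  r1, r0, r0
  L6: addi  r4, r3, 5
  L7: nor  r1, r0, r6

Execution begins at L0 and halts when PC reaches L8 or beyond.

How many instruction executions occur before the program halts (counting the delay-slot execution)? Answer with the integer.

PC=0  and  r4, r6, r5        | r0=0 r1=13 r2=1 r3=9 r4=8 r5=9 r6=10
PC=1  nor  r3, r5, r3        | r0=0 r1=13 r2=1 r3=65526 r4=8 r5=9 r6=10
PC=2  and  r0, r3, r5        | r0=0 r1=13 r2=1 r3=65526 r4=8 r5=9 r6=10
PC=3  bne  r1, r5, L6        | r0=0 r1=13 r2=1 r3=65526 r4=8 r5=9 r6=10  [TAKEN]
PC=4  slti  r5, r2, 8        | r0=0 r1=13 r2=1 r3=65526 r4=8 r5=1 r6=10
PC=6  addi  r4, r3, 5        | r0=0 r1=13 r2=1 r3=65526 r4=65531 r5=1 r6=10
PC=7  nor  r1, r0, r6        | r0=0 r1=65525 r2=1 r3=65526 r4=65531 r5=1 r6=10

7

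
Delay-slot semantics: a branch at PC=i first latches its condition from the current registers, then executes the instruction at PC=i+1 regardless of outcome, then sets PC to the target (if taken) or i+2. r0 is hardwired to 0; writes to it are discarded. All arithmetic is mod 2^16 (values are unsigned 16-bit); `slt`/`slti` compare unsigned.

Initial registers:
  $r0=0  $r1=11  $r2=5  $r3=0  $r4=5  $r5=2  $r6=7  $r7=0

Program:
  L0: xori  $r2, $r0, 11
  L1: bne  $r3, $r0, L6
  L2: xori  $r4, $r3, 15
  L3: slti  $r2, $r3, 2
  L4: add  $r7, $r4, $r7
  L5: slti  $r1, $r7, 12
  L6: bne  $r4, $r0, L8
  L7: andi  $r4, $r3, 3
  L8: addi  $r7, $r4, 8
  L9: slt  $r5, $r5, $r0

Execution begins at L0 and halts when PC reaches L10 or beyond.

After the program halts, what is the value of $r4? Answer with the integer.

#0 xori  $r2, $r0, 11 ; 0/11/11/0/5/2/7/0
#1 bne  $r3, $r0, L6 ; 0/11/11/0/5/2/7/0 ; →fallthru
#2 xori  $r4, $r3, 15 ; 0/11/11/0/15/2/7/0
#3 slti  $r2, $r3, 2 ; 0/11/1/0/15/2/7/0
#4 add  $r7, $r4, $r7 ; 0/11/1/0/15/2/7/15
#5 slti  $r1, $r7, 12 ; 0/0/1/0/15/2/7/15
#6 bne  $r4, $r0, L8 ; 0/0/1/0/15/2/7/15 ; →target
#7 andi  $r4, $r3, 3 ; 0/0/1/0/0/2/7/15
#8 addi  $r7, $r4, 8 ; 0/0/1/0/0/2/7/8
#9 slt  $r5, $r5, $r0 ; 0/0/1/0/0/0/7/8

0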